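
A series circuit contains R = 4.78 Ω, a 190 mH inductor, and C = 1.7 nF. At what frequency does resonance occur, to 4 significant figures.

8.856 kHz

ω₀ = 1/√(LC) = 1/√(0.19 × 1.7e-09) = 55640 rad/s
f₀ = ω₀/(2π) = 8.856 kHz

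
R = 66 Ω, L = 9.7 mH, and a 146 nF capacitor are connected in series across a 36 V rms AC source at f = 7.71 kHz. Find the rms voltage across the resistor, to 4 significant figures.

7.091 V

ω = 2πf = 48440 rad/s
X_L = ωL = 469.9 Ω
X_C = 1/(ωC) = 141.4 Ω
Net reactance X = X_L − X_C = 328.5 Ω
Z = 66.00 + j328.5 Ω
|Z| = √(66.00² + 328.5²) = 335.1 Ω
I = V/|Z| = 107.4 mA
V_R = I·|Z_R| = 0.1074 × 66.00 = 7.091 V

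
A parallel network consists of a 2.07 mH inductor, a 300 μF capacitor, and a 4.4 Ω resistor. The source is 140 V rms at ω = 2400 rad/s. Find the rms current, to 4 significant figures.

X_L = ωL = 4.968 Ω
X_C = 1/(ωC) = 1.389 Ω
Parallel: admittances add. Y = 1/R + 1/(jωL) + jωC
Y = (0.2273 + j0.5187) S
|Y| = 0.5663 S → |Z| = 1/|Y| = 1.766 Ω, ∠Z = −∠Y = -66.34°
I = V/|Z| = 140/1.766 = 79.28 A

79.28 A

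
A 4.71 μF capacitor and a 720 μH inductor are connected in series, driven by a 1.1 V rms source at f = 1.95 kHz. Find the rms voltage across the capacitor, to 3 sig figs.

ω = 2πf = 12250 rad/s
X_L = ωL = 8.82 Ω
X_C = 1/(ωC) = 17.3 Ω
Net reactance X = X_L − X_C = -8.51 Ω
Z = − j8.51 Ω
|Z| = √(0² + 8.51²) = 8.51 Ω
I = V/|Z| = 129 mA
V_C = I·|Z_C| = 0.129 × 17.3 = 2.24 V

2.24 V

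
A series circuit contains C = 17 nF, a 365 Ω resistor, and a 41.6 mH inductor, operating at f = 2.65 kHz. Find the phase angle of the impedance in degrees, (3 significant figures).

ω = 2πf = 16650 rad/s
X_L = ωL = 693 Ω
X_C = 1/(ωC) = 3530 Ω
Net reactance X = X_L − X_C = -2840 Ω
Z = 365 − j2840 Ω
|Z| = √(365² + 2840²) = 2860 Ω
∠Z = arctan(-2840/365) = -82.7°

-82.7°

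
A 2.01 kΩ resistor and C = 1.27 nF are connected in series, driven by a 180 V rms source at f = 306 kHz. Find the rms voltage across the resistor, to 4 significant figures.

176.4 V

ω = 2πf = 1.923e+06 rad/s
X_C = 1/(ωC) = 409.5 Ω
Z = 2010 − j409.5 Ω
|Z| = √(2010² + 409.5²) = 2051 Ω
I = V/|Z| = 87.75 mA
V_R = I·|Z_R| = 0.08775 × 2010 = 176.4 V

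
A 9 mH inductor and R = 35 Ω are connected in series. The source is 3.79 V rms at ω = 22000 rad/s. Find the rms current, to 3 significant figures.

18.8 mA

X_L = ωL = 198 Ω
Z = 35.0 + j198 Ω
|Z| = √(35.0² + 198²) = 201 Ω
I = V/|Z| = 3.79/201 = 18.8 mA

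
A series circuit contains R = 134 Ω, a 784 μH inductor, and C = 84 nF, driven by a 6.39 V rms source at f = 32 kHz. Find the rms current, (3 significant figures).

38.4 mA

ω = 2πf = 201100 rad/s
X_L = ωL = 158 Ω
X_C = 1/(ωC) = 59.2 Ω
Net reactance X = X_L − X_C = 98.4 Ω
Z = 134 + j98.4 Ω
|Z| = √(134² + 98.4²) = 166 Ω
I = V/|Z| = 6.39/166 = 38.4 mA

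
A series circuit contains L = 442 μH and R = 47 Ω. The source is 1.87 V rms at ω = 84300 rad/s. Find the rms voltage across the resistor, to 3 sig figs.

X_L = ωL = 37.3 Ω
Z = 47.0 + j37.3 Ω
|Z| = √(47.0² + 37.3²) = 60.0 Ω
I = V/|Z| = 31.2 mA
V_R = I·|Z_R| = 0.0312 × 47.0 = 1.47 V

1.47 V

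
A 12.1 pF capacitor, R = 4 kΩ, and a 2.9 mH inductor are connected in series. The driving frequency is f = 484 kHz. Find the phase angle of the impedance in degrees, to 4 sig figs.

ω = 2πf = 3.041e+06 rad/s
X_L = ωL = 8819 Ω
X_C = 1/(ωC) = 27180 Ω
Net reactance X = X_L − X_C = -18360 Ω
Z = 4000 − j18360 Ω
|Z| = √(4000² + 18360²) = 18790 Ω
∠Z = arctan(-18360/4000) = -77.71°

-77.71°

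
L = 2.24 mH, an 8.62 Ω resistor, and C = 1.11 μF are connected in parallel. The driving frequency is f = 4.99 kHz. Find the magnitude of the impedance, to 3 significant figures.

8.49 Ω

ω = 2πf = 31350 rad/s
X_L = ωL = 70.2 Ω
X_C = 1/(ωC) = 28.7 Ω
Parallel: admittances add. Y = 1/R + 1/(jωL) + jωC
Y = (0.116 + j0.0206) S
|Y| = 0.118 S → |Z| = 1/|Y| = 8.49 Ω, ∠Z = −∠Y = -10.1°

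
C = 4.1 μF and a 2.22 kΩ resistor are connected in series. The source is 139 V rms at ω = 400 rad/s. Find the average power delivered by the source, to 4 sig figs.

X_C = 1/(ωC) = 609.8 Ω
Z = 2220 − j609.8 Ω
|Z| = √(2220² + 609.8²) = 2302 Ω
∠Z = arctan(-609.8/2220) = -15.36°
I = V/|Z| = 60.38 mA
P = VI cos φ = 139 × 0.06038 × cos(-15.36°) = 8.093 W

8.093 W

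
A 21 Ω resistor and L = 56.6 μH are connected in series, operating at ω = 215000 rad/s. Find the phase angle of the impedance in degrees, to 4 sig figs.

30.09°

X_L = ωL = 12.17 Ω
Z = 21.00 + j12.17 Ω
|Z| = √(21.00² + 12.17²) = 24.27 Ω
∠Z = arctan(12.17/21.00) = 30.09°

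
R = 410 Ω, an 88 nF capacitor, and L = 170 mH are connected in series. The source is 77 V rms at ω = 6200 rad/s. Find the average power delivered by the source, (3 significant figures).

3.14 W

X_L = ωL = 1050 Ω
X_C = 1/(ωC) = 1830 Ω
Net reactance X = X_L − X_C = -779 Ω
Z = 410 − j779 Ω
|Z| = √(410² + 779²) = 880 Ω
∠Z = arctan(-779/410) = -62.2°
I = V/|Z| = 87.5 mA
P = VI cos φ = 77 × 0.0875 × cos(-62.2°) = 3.14 W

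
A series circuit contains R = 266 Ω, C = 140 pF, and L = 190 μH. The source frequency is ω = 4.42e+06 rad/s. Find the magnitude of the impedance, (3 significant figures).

X_L = ωL = 840 Ω
X_C = 1/(ωC) = 1620 Ω
Net reactance X = X_L − X_C = -776 Ω
Z = 266 − j776 Ω
|Z| = √(266² + 776²) = 821 Ω

821 Ω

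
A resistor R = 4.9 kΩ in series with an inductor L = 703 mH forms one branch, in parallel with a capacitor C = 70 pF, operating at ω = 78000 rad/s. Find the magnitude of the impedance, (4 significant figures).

78520 Ω

X_L = ωL = 54830 Ω
X_C = 1/(ωC) = 183200 Ω
Branch 1 (R+jX_L): Z₁ = 4900 + j54830 Ω, |Z₁| = 55050 Ω
Branch 2 (−jX_C): Z₂ = −j183200 Ω
Parallel: Z = Z₁Z₂/(Z₁+Z₂), |Z| = 78520 Ω, ∠Z = 82.71°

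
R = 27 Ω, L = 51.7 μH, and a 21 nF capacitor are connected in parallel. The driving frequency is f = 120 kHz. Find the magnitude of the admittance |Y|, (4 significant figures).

ω = 2πf = 754000 rad/s
X_L = ωL = 38.98 Ω
X_C = 1/(ωC) = 63.16 Ω
Parallel: admittances add. Y = 1/R + 1/(jωL) + jωC
Y = (0.03704 − j0.009820) S
|Y| = 0.03832 S → |Z| = 1/|Y| = 26.10 Ω, ∠Z = −∠Y = 14.85°

38.32 mS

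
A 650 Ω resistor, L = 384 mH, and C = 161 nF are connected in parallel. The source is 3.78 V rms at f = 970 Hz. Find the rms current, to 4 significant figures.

6.181 mA

ω = 2πf = 6095 rad/s
X_L = ωL = 2340 Ω
X_C = 1/(ωC) = 1019 Ω
Parallel: admittances add. Y = 1/R + 1/(jωL) + jωC
Y = (0.001538 + j0.0005540) S
|Y| = 0.001635 S → |Z| = 1/|Y| = 611.6 Ω, ∠Z = −∠Y = -19.80°
I = V/|Z| = 3.78/611.6 = 6.181 mA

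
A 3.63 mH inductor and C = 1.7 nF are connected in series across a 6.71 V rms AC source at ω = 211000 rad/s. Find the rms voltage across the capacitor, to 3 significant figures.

9.25 V

X_L = ωL = 766 Ω
X_C = 1/(ωC) = 2790 Ω
Net reactance X = X_L − X_C = -2020 Ω
Z = − j2020 Ω
|Z| = √(0² + 2020²) = 2020 Ω
I = V/|Z| = 3.32 mA
V_C = I·|Z_C| = 0.00332 × 2790 = 9.25 V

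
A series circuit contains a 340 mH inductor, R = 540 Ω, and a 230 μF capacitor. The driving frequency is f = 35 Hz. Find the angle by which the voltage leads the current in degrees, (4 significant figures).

5.816°

ω = 2πf = 219.9 rad/s
X_L = ωL = 74.77 Ω
X_C = 1/(ωC) = 19.77 Ω
Net reactance X = X_L − X_C = 55.00 Ω
Z = 540.0 + j55.00 Ω
|Z| = √(540.0² + 55.00²) = 542.8 Ω
∠Z = arctan(55.00/540.0) = 5.816°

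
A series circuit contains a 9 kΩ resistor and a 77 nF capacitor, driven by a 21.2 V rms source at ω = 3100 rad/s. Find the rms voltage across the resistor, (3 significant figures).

X_C = 1/(ωC) = 4190 Ω
Z = 9000 − j4190 Ω
|Z| = √(9000² + 4190²) = 9930 Ω
I = V/|Z| = 2.14 mA
V_R = I·|Z_R| = 0.00214 × 9000 = 19.2 V

19.2 V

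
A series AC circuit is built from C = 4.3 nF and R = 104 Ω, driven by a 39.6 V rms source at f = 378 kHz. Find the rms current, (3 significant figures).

ω = 2πf = 2.375e+06 rad/s
X_C = 1/(ωC) = 97.9 Ω
Z = 104 − j97.9 Ω
|Z| = √(104² + 97.9²) = 143 Ω
I = V/|Z| = 39.6/143 = 277 mA

277 mA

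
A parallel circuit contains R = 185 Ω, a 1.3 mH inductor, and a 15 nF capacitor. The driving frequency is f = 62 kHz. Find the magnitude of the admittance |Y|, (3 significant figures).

6.65 mS

ω = 2πf = 389600 rad/s
X_L = ωL = 506 Ω
X_C = 1/(ωC) = 171 Ω
Parallel: admittances add. Y = 1/R + 1/(jωL) + jωC
Y = (0.00541 + j0.00387) S
|Y| = 0.00665 S → |Z| = 1/|Y| = 150 Ω, ∠Z = −∠Y = -35.6°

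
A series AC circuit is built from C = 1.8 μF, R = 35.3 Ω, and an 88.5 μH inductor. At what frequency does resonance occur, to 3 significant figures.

12.6 kHz

ω₀ = 1/√(LC) = 1/√(8.85e-05 × 1.8e-06) = 79230 rad/s
f₀ = ω₀/(2π) = 12.6 kHz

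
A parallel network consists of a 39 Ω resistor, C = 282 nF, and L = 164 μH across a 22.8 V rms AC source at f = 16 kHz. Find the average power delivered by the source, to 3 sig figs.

13.3 W

ω = 2πf = 100500 rad/s
X_L = ωL = 16.5 Ω
X_C = 1/(ωC) = 35.3 Ω
Parallel: admittances add. Y = 1/R + 1/(jωL) + jωC
Y = (0.0256 − j0.0323) S
|Y| = 0.0412 S → |Z| = 1/|Y| = 24.2 Ω, ∠Z = −∠Y = 51.6°
I = V/|Z| = 940 mA
P = VI cos φ = 22.8 × 0.940 × cos(51.6°) = 13.3 W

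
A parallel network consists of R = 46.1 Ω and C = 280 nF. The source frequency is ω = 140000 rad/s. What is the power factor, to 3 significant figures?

X_C = 1/(ωC) = 25.5 Ω
Parallel: admittances add. Y = 1/R + jωC
Y = (0.0217 + j0.0392) S
|Y| = 0.0448 S → |Z| = 1/|Y| = 22.3 Ω, ∠Z = −∠Y = -61.0°
cos φ = cos(-61.0°) = 0.484

0.484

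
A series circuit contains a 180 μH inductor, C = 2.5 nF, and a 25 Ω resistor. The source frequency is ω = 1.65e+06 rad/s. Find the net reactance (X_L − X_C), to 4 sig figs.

54.58 Ω

X_L = ωL = 297.0 Ω
X_C = 1/(ωC) = 242.4 Ω
X = 297.0 − 242.4 = 54.58 Ω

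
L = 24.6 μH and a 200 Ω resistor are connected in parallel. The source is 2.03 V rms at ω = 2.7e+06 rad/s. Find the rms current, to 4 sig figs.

32.20 mA

X_L = ωL = 66.42 Ω
Parallel: admittances add. Y = 1/R + 1/(jωL)
Y = (0.005000 − j0.01506) S
|Y| = 0.01586 S → |Z| = 1/|Y| = 63.03 Ω, ∠Z = −∠Y = 71.63°
I = V/|Z| = 2.03/63.03 = 32.20 mA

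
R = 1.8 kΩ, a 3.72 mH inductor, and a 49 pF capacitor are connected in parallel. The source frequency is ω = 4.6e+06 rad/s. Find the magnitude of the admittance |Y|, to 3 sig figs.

580 μS

X_L = ωL = 17100 Ω
X_C = 1/(ωC) = 4440 Ω
Parallel: admittances add. Y = 1/R + 1/(jωL) + jωC
Y = (0.000556 + j0.000167) S
|Y| = 0.000580 S → |Z| = 1/|Y| = 1720 Ω, ∠Z = −∠Y = -16.7°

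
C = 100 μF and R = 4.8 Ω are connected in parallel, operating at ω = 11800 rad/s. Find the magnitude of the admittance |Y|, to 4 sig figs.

1.198 S

X_C = 1/(ωC) = 0.8475 Ω
Parallel: admittances add. Y = 1/R + jωC
Y = (0.2083 + j1.180) S
|Y| = 1.198 S → |Z| = 1/|Y| = 0.8346 Ω, ∠Z = −∠Y = -79.99°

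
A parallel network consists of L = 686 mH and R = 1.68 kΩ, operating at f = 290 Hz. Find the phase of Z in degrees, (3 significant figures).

53.3°

ω = 2πf = 1822 rad/s
X_L = ωL = 1250 Ω
Parallel: admittances add. Y = 1/R + 1/(jωL)
Y = (0.000595 − j0.000800) S
|Y| = 0.000997 S → |Z| = 1/|Y| = 1000 Ω, ∠Z = −∠Y = 53.3°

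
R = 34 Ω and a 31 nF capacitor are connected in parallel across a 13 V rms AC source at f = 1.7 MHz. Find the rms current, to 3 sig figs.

4.32 A

ω = 2πf = 1.068e+07 rad/s
X_C = 1/(ωC) = 3.02 Ω
Parallel: admittances add. Y = 1/R + jωC
Y = (0.0294 + j0.331) S
|Y| = 0.332 S → |Z| = 1/|Y| = 3.01 Ω, ∠Z = −∠Y = -84.9°
I = V/|Z| = 13/3.01 = 4.32 A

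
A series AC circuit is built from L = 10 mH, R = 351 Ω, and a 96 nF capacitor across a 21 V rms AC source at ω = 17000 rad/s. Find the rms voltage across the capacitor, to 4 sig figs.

22.77 V

X_L = ωL = 170.0 Ω
X_C = 1/(ωC) = 612.7 Ω
Net reactance X = X_L − X_C = -442.7 Ω
Z = 351.0 − j442.7 Ω
|Z| = √(351.0² + 442.7²) = 565.0 Ω
I = V/|Z| = 37.17 mA
V_C = I·|Z_C| = 0.03717 × 612.7 = 22.77 V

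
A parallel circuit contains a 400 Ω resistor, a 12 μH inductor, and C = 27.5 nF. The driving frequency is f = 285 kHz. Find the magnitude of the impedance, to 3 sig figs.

ω = 2πf = 1.791e+06 rad/s
X_L = ωL = 21.5 Ω
X_C = 1/(ωC) = 20.3 Ω
Parallel: admittances add. Y = 1/R + 1/(jωL) + jωC
Y = (0.00250 + j0.00271) S
|Y| = 0.00369 S → |Z| = 1/|Y| = 271 Ω, ∠Z = −∠Y = -47.3°

271 Ω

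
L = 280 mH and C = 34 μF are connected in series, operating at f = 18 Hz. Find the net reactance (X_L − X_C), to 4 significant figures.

-228.4 Ω

ω = 2πf = 113.1 rad/s
X_L = ωL = 31.67 Ω
X_C = 1/(ωC) = 260.1 Ω
X = 31.67 − 260.1 = -228.4 Ω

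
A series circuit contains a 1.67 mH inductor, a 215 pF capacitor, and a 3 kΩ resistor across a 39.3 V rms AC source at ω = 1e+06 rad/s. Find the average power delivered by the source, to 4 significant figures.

X_L = ωL = 1670 Ω
X_C = 1/(ωC) = 4651 Ω
Net reactance X = X_L − X_C = -2981 Ω
Z = 3000 − j2981 Ω
|Z| = √(3000² + 2981²) = 4229 Ω
∠Z = arctan(-2981/3000) = -44.82°
I = V/|Z| = 9.292 mA
P = VI cos φ = 39.3 × 0.009292 × cos(-44.82°) = 259.0 mW

259.0 mW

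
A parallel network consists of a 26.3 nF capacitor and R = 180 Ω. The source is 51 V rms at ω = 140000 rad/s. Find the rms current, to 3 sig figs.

X_C = 1/(ωC) = 272 Ω
Parallel: admittances add. Y = 1/R + jωC
Y = (0.00556 + j0.00368) S
|Y| = 0.00666 S → |Z| = 1/|Y| = 150 Ω, ∠Z = −∠Y = -33.5°
I = V/|Z| = 51/150 = 340 mA

340 mA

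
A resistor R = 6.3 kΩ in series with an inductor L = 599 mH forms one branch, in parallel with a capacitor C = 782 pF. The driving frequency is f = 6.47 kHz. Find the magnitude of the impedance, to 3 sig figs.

ω = 2πf = 40650 rad/s
X_L = ωL = 24400 Ω
X_C = 1/(ωC) = 31500 Ω
Branch 1 (R+jX_L): Z₁ = 6300 + j24400 Ω, |Z₁| = 25200 Ω
Branch 2 (−jX_C): Z₂ = −j31500 Ω
Parallel: Z = Z₁Z₂/(Z₁+Z₂), |Z| = 83300 Ω, ∠Z = 33.9°

83300 Ω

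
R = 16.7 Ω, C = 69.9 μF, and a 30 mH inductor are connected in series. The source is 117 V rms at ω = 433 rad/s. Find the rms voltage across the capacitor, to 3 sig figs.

X_L = ωL = 13.0 Ω
X_C = 1/(ωC) = 33.0 Ω
Net reactance X = X_L − X_C = -20.0 Ω
Z = 16.7 − j20.0 Ω
|Z| = √(16.7² + 20.0²) = 26.1 Ω
I = V/|Z| = 4.48 A
V_C = I·|Z_C| = 4.48 × 33.0 = 148 V

148 V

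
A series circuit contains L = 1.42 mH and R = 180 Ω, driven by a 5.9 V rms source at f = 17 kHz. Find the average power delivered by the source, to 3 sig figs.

113 mW

ω = 2πf = 106800 rad/s
X_L = ωL = 152 Ω
Z = 180 + j152 Ω
|Z| = √(180² + 152²) = 235 Ω
∠Z = arctan(152/180) = 40.1°
I = V/|Z| = 25.1 mA
P = VI cos φ = 5.9 × 0.0251 × cos(40.1°) = 113 mW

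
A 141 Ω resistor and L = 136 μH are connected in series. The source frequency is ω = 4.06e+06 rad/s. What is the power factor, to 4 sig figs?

0.2474

X_L = ωL = 552.2 Ω
Z = 141.0 + j552.2 Ω
|Z| = √(141.0² + 552.2²) = 569.9 Ω
∠Z = arctan(552.2/141.0) = 75.68°
cos φ = cos(75.68°) = 0.2474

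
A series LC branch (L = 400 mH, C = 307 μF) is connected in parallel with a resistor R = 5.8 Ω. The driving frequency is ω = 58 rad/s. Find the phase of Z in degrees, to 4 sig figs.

-9.980°

X_L = ωL = 23.20 Ω
X_C = 1/(ωC) = 56.16 Ω
Branch 1: Z₁ = R = 5.800 Ω
Branch 2 (series LC): Z₂ = j(X_L − X_C) = −j32.96 Ω
Parallel: Z = Z₁Z₂/(Z₁+Z₂), |Z| = 5.712 Ω, ∠Z = -9.980°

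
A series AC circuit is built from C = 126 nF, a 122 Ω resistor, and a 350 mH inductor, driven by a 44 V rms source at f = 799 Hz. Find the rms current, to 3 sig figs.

ω = 2πf = 5020 rad/s
X_L = ωL = 1760 Ω
X_C = 1/(ωC) = 1580 Ω
Net reactance X = X_L − X_C = 176 Ω
Z = 122 + j176 Ω
|Z| = √(122² + 176²) = 214 Ω
I = V/|Z| = 44/214 = 205 mA

205 mA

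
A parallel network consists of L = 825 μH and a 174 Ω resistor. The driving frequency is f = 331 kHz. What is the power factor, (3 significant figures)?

0.995

ω = 2πf = 2.08e+06 rad/s
X_L = ωL = 1720 Ω
Parallel: admittances add. Y = 1/R + 1/(jωL)
Y = (0.00575 − j0.000583) S
|Y| = 0.00578 S → |Z| = 1/|Y| = 173 Ω, ∠Z = −∠Y = 5.79°
cos φ = cos(5.79°) = 0.995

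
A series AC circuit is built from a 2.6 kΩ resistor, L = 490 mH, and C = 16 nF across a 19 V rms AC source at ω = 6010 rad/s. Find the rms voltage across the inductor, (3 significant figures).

7.09 V

X_L = ωL = 2940 Ω
X_C = 1/(ωC) = 10400 Ω
Net reactance X = X_L − X_C = -7450 Ω
Z = 2600 − j7450 Ω
|Z| = √(2600² + 7450²) = 7890 Ω
I = V/|Z| = 2.41 mA
V_L = I·|Z_L| = 0.00241 × 2940 = 7.09 V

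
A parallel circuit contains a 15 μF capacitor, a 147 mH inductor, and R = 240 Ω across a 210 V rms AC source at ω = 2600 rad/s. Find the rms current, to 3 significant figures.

X_L = ωL = 382 Ω
X_C = 1/(ωC) = 25.6 Ω
Parallel: admittances add. Y = 1/R + 1/(jωL) + jωC
Y = (0.00417 + j0.0364) S
|Y| = 0.0366 S → |Z| = 1/|Y| = 27.3 Ω, ∠Z = −∠Y = -83.5°
I = V/|Z| = 210/27.3 = 7.69 A

7.69 A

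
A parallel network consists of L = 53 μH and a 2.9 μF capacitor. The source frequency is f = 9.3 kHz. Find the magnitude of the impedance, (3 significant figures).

6.52 Ω

ω = 2πf = 58430 rad/s
X_L = ωL = 3.10 Ω
X_C = 1/(ωC) = 5.90 Ω
Parallel: admittances add. Y = 1/(jωL) + jωC
Y = (0 − j0.153) S
|Y| = 0.153 S → |Z| = 1/|Y| = 6.52 Ω, ∠Z = −∠Y = 90.0°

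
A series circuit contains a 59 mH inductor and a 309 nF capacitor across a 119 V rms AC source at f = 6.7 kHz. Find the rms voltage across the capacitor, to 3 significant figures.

ω = 2πf = 42100 rad/s
X_L = ωL = 2480 Ω
X_C = 1/(ωC) = 76.9 Ω
Net reactance X = X_L − X_C = 2410 Ω
Z = j2410 Ω
|Z| = √(0² + 2410²) = 2410 Ω
I = V/|Z| = 49.4 mA
V_C = I·|Z_C| = 0.0494 × 76.9 = 3.80 V

3.80 V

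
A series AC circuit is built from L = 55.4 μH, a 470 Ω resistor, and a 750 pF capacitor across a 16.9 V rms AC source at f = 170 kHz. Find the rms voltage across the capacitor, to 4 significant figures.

ω = 2πf = 1.068e+06 rad/s
X_L = ωL = 59.18 Ω
X_C = 1/(ωC) = 1248 Ω
Net reactance X = X_L − X_C = -1189 Ω
Z = 470.0 − j1189 Ω
|Z| = √(470.0² + 1189²) = 1279 Ω
I = V/|Z| = 13.22 mA
V_C = I·|Z_C| = 0.01322 × 1248 = 16.50 V

16.50 V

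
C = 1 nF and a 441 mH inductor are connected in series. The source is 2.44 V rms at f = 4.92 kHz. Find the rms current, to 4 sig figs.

130.4 μA

ω = 2πf = 30910 rad/s
X_L = ωL = 13630 Ω
X_C = 1/(ωC) = 32350 Ω
Net reactance X = X_L − X_C = -18720 Ω
Z = − j18720 Ω
|Z| = √(0² + 18720²) = 18720 Ω
I = V/|Z| = 2.44/18720 = 130.4 μA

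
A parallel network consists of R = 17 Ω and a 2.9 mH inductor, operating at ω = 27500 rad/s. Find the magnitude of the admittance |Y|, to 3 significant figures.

X_L = ωL = 79.8 Ω
Parallel: admittances add. Y = 1/R + 1/(jωL)
Y = (0.0588 − j0.0125) S
|Y| = 0.0601 S → |Z| = 1/|Y| = 16.6 Ω, ∠Z = −∠Y = 12.0°

60.1 mS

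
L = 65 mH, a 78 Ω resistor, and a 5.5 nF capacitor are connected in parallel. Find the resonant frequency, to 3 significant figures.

8.42 kHz

ω₀ = 1/√(LC) = 1/√(0.065 × 5.5e-09) = 52890 rad/s
f₀ = ω₀/(2π) = 8.42 kHz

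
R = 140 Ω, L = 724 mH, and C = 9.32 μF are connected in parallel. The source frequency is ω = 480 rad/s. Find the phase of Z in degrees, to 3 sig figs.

X_L = ωL = 348 Ω
X_C = 1/(ωC) = 224 Ω
Parallel: admittances add. Y = 1/R + 1/(jωL) + jωC
Y = (0.00714 + j0.00160) S
|Y| = 0.00732 S → |Z| = 1/|Y| = 137 Ω, ∠Z = −∠Y = -12.6°

-12.6°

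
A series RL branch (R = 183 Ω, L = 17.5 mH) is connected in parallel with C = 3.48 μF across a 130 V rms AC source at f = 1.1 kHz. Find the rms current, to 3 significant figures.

ω = 2πf = 6912 rad/s
X_L = ωL = 121 Ω
X_C = 1/(ωC) = 41.6 Ω
Branch 1 (R+jX_L): Z₁ = 183 + j121 Ω, |Z₁| = 219 Ω
Branch 2 (−jX_C): Z₂ = −j41.6 Ω
Parallel: Z = Z₁Z₂/(Z₁+Z₂), |Z| = 45.7 Ω, ∠Z = -80.0°
I = V/|Z| = 130/45.7 = 2.84 A

2.84 A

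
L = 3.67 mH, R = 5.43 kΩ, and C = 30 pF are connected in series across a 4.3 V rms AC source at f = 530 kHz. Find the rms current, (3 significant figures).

733 μA

ω = 2πf = 3.33e+06 rad/s
X_L = ωL = 12200 Ω
X_C = 1/(ωC) = 10000 Ω
Net reactance X = X_L − X_C = 2210 Ω
Z = 5430 + j2210 Ω
|Z| = √(5430² + 2210²) = 5860 Ω
I = V/|Z| = 4.3/5860 = 733 μA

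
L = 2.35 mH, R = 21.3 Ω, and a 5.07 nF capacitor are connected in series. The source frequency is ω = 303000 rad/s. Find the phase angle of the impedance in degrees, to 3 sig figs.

70.8°

X_L = ωL = 712 Ω
X_C = 1/(ωC) = 651 Ω
Net reactance X = X_L − X_C = 61.1 Ω
Z = 21.3 + j61.1 Ω
|Z| = √(21.3² + 61.1²) = 64.7 Ω
∠Z = arctan(61.1/21.3) = 70.8°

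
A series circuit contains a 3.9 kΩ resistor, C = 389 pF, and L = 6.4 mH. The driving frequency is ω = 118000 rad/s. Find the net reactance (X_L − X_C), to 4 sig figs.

X_L = ωL = 755.2 Ω
X_C = 1/(ωC) = 21790 Ω
X = 755.2 − 21790 = -21030 Ω

-21030 Ω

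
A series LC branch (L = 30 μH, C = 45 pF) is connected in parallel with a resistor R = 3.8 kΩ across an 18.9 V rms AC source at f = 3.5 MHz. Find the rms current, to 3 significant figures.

54.1 mA

ω = 2πf = 2.199e+07 rad/s
X_L = ωL = 660 Ω
X_C = 1/(ωC) = 1010 Ω
Branch 1: Z₁ = R = 3800 Ω
Branch 2 (series LC): Z₂ = j(X_L − X_C) = −j351 Ω
Parallel: Z = Z₁Z₂/(Z₁+Z₂), |Z| = 349 Ω, ∠Z = -84.7°
I = V/|Z| = 18.9/349 = 54.1 mA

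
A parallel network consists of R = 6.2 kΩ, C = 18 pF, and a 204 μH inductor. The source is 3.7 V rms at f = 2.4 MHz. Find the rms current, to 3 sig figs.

629 μA

ω = 2πf = 1.508e+07 rad/s
X_L = ωL = 3080 Ω
X_C = 1/(ωC) = 3680 Ω
Parallel: admittances add. Y = 1/R + 1/(jωL) + jωC
Y = (0.000161 − j5.36e-05) S
|Y| = 0.000170 S → |Z| = 1/|Y| = 5880 Ω, ∠Z = −∠Y = 18.4°
I = V/|Z| = 3.7/5880 = 629 μA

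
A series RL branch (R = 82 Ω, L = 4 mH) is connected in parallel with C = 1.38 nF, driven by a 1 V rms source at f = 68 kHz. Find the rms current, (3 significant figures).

28.6 μA

ω = 2πf = 427300 rad/s
X_L = ωL = 1710 Ω
X_C = 1/(ωC) = 1700 Ω
Branch 1 (R+jX_L): Z₁ = 82.0 + j1710 Ω, |Z₁| = 1710 Ω
Branch 2 (−jX_C): Z₂ = −j1700 Ω
Parallel: Z = Z₁Z₂/(Z₁+Z₂), |Z| = 35000 Ω, ∠Z = -11.8°
I = V/|Z| = 1/35000 = 28.6 μA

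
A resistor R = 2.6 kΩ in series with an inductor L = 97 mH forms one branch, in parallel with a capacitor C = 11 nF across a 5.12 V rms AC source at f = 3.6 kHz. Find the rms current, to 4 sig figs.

1.189 mA

ω = 2πf = 22620 rad/s
X_L = ωL = 2194 Ω
X_C = 1/(ωC) = 4019 Ω
Branch 1 (R+jX_L): Z₁ = 2600 + j2194 Ω, |Z₁| = 3402 Ω
Branch 2 (−jX_C): Z₂ = −j4019 Ω
Parallel: Z = Z₁Z₂/(Z₁+Z₂), |Z| = 4304 Ω, ∠Z = -14.77°
I = V/|Z| = 5.12/4304 = 1.189 mA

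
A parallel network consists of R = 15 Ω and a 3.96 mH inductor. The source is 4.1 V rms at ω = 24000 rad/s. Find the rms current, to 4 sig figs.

X_L = ωL = 95.04 Ω
Parallel: admittances add. Y = 1/R + 1/(jωL)
Y = (0.06667 − j0.01052) S
|Y| = 0.06749 S → |Z| = 1/|Y| = 14.82 Ω, ∠Z = −∠Y = 8.969°
I = V/|Z| = 4.1/14.82 = 276.7 mA

276.7 mA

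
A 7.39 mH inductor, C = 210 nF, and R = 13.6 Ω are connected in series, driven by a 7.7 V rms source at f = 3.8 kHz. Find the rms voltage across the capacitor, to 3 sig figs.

ω = 2πf = 23880 rad/s
X_L = ωL = 176 Ω
X_C = 1/(ωC) = 199 Ω
Net reactance X = X_L − X_C = -23.0 Ω
Z = 13.6 − j23.0 Ω
|Z| = √(13.6² + 23.0²) = 26.7 Ω
I = V/|Z| = 288 mA
V_C = I·|Z_C| = 0.288 × 199 = 57.5 V

57.5 V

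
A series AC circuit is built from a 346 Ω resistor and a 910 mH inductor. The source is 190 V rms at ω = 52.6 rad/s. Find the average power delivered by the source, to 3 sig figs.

X_L = ωL = 47.9 Ω
Z = 346 + j47.9 Ω
|Z| = √(346² + 47.9²) = 349 Ω
∠Z = arctan(47.9/346) = 7.88°
I = V/|Z| = 544 mA
P = VI cos φ = 190 × 0.544 × cos(7.88°) = 102 W

102 W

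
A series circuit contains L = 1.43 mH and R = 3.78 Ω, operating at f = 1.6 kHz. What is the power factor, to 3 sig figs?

ω = 2πf = 10050 rad/s
X_L = ωL = 14.4 Ω
Z = 3.78 + j14.4 Ω
|Z| = √(3.78² + 14.4²) = 14.9 Ω
∠Z = arctan(14.4/3.78) = 75.3°
cos φ = cos(75.3°) = 0.254

0.254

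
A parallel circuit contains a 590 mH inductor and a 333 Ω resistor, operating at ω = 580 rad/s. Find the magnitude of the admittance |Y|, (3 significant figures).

X_L = ωL = 342 Ω
Parallel: admittances add. Y = 1/R + 1/(jωL)
Y = (0.00300 − j0.00292) S
|Y| = 0.00419 S → |Z| = 1/|Y| = 239 Ω, ∠Z = −∠Y = 44.2°

4.19 mS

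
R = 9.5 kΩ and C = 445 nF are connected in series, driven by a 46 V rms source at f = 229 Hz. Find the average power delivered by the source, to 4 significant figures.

ω = 2πf = 1439 rad/s
X_C = 1/(ωC) = 1562 Ω
Z = 9500 − j1562 Ω
|Z| = √(9500² + 1562²) = 9628 Ω
∠Z = arctan(-1562/9500) = -9.336°
I = V/|Z| = 4.778 mA
P = VI cos φ = 46 × 0.004778 × cos(-9.336°) = 216.9 mW

216.9 mW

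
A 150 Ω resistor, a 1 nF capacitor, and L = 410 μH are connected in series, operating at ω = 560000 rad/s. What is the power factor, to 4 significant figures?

X_L = ωL = 229.6 Ω
X_C = 1/(ωC) = 1786 Ω
Net reactance X = X_L − X_C = -1556 Ω
Z = 150.0 − j1556 Ω
|Z| = √(150.0² + 1556²) = 1563 Ω
∠Z = arctan(-1556/150.0) = -84.49°
cos φ = cos(-84.49°) = 0.09595

0.09595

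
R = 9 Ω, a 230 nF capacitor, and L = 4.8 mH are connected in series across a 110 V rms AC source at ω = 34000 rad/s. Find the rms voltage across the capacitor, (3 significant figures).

X_L = ωL = 163 Ω
X_C = 1/(ωC) = 128 Ω
Net reactance X = X_L − X_C = 35.3 Ω
Z = 9.00 + j35.3 Ω
|Z| = √(9.00² + 35.3²) = 36.5 Ω
I = V/|Z| = 3.02 A
V_C = I·|Z_C| = 3.02 × 128 = 386 V

386 V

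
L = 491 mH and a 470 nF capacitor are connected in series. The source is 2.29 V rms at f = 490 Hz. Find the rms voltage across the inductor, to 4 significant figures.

ω = 2πf = 3079 rad/s
X_L = ωL = 1512 Ω
X_C = 1/(ωC) = 691.1 Ω
Net reactance X = X_L − X_C = 820.6 Ω
Z = j820.6 Ω
|Z| = √(0² + 820.6²) = 820.6 Ω
I = V/|Z| = 2.791 mA
V_L = I·|Z_L| = 0.002791 × 1512 = 4.219 V

4.219 V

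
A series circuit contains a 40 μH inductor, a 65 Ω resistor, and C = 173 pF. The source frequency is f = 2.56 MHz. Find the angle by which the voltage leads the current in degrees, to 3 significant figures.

77.1°

ω = 2πf = 1.608e+07 rad/s
X_L = ωL = 643 Ω
X_C = 1/(ωC) = 359 Ω
Net reactance X = X_L − X_C = 284 Ω
Z = 65.0 + j284 Ω
|Z| = √(65.0² + 284²) = 291 Ω
∠Z = arctan(284/65.0) = 77.1°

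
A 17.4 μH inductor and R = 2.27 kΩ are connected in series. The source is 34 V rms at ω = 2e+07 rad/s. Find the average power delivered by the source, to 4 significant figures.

497.6 mW

X_L = ωL = 348.0 Ω
Z = 2270 + j348.0 Ω
|Z| = √(2270² + 348.0²) = 2297 Ω
∠Z = arctan(348.0/2270) = 8.716°
I = V/|Z| = 14.81 mA
P = VI cos φ = 34 × 0.01481 × cos(8.716°) = 497.6 mW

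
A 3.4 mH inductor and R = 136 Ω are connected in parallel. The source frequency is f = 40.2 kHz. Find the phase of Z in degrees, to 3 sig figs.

ω = 2πf = 252600 rad/s
X_L = ωL = 859 Ω
Parallel: admittances add. Y = 1/R + 1/(jωL)
Y = (0.00735 − j0.00116) S
|Y| = 0.00744 S → |Z| = 1/|Y| = 134 Ω, ∠Z = −∠Y = 9.00°

9.00°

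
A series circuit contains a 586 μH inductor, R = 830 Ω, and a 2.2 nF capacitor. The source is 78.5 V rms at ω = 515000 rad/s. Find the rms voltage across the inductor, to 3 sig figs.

X_L = ωL = 302 Ω
X_C = 1/(ωC) = 883 Ω
Net reactance X = X_L − X_C = -581 Ω
Z = 830 − j581 Ω
|Z| = √(830² + 581²) = 1010 Ω
I = V/|Z| = 77.5 mA
V_L = I·|Z_L| = 0.0775 × 302 = 23.4 V

23.4 V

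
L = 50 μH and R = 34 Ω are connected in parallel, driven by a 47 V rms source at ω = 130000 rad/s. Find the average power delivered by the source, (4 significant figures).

X_L = ωL = 6.500 Ω
Parallel: admittances add. Y = 1/R + 1/(jωL)
Y = (0.02941 − j0.1538) S
|Y| = 0.1566 S → |Z| = 1/|Y| = 6.384 Ω, ∠Z = −∠Y = 79.18°
I = V/|Z| = 7.362 A
P = VI cos φ = 47 × 7.362 × cos(79.18°) = 64.97 W

64.97 W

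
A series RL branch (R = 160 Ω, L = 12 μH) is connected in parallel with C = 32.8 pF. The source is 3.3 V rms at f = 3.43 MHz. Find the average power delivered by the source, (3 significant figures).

18.8 mW

ω = 2πf = 2.155e+07 rad/s
X_L = ωL = 259 Ω
X_C = 1/(ωC) = 1410 Ω
Branch 1 (R+jX_L): Z₁ = 160 + j259 Ω, |Z₁| = 304 Ω
Branch 2 (−jX_C): Z₂ = −j1410 Ω
Parallel: Z = Z₁Z₂/(Z₁+Z₂), |Z| = 369 Ω, ∠Z = 50.4°
I = V/|Z| = 8.95 mA
P = VI cos φ = 3.3 × 0.00895 × cos(50.4°) = 18.8 mW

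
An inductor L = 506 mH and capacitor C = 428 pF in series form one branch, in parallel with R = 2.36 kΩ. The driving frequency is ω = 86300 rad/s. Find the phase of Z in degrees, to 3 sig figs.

X_L = ωL = 43700 Ω
X_C = 1/(ωC) = 27100 Ω
Branch 1: Z₁ = R = 2360 Ω
Branch 2 (series LC): Z₂ = j(X_L − X_C) = j16600 Ω
Parallel: Z = Z₁Z₂/(Z₁+Z₂), |Z| = 2340 Ω, ∠Z = 8.09°

8.09°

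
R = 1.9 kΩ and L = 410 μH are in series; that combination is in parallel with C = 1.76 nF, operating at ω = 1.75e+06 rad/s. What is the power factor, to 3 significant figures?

0.157

X_L = ωL = 718 Ω
X_C = 1/(ωC) = 325 Ω
Branch 1 (R+jX_L): Z₁ = 1900 + j718 Ω, |Z₁| = 2030 Ω
Branch 2 (−jX_C): Z₂ = −j325 Ω
Parallel: Z = Z₁Z₂/(Z₁+Z₂), |Z| = 340 Ω, ∠Z = -81.0°
cos φ = cos(-81.0°) = 0.157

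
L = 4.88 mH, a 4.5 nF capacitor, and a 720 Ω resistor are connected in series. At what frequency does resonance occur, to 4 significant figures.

33.96 kHz

ω₀ = 1/√(LC) = 1/√(0.00488 × 4.5e-09) = 213400 rad/s
f₀ = ω₀/(2π) = 33.96 kHz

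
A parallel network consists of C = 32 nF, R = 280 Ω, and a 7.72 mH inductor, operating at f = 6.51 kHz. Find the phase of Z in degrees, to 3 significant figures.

27.5°

ω = 2πf = 40900 rad/s
X_L = ωL = 316 Ω
X_C = 1/(ωC) = 764 Ω
Parallel: admittances add. Y = 1/R + 1/(jωL) + jωC
Y = (0.00357 − j0.00186) S
|Y| = 0.00403 S → |Z| = 1/|Y| = 248 Ω, ∠Z = −∠Y = 27.5°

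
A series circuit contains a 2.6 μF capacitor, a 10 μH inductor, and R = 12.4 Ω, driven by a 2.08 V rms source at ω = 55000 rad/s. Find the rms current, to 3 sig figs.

149 mA

X_L = ωL = 0.550 Ω
X_C = 1/(ωC) = 6.99 Ω
Net reactance X = X_L − X_C = -6.44 Ω
Z = 12.4 − j6.44 Ω
|Z| = √(12.4² + 6.44²) = 14.0 Ω
I = V/|Z| = 2.08/14.0 = 149 mA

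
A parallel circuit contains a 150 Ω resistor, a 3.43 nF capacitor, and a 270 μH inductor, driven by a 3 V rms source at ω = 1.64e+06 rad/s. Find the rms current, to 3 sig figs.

X_L = ωL = 443 Ω
X_C = 1/(ωC) = 178 Ω
Parallel: admittances add. Y = 1/R + 1/(jωL) + jωC
Y = (0.00667 + j0.00337) S
|Y| = 0.00747 S → |Z| = 1/|Y| = 134 Ω, ∠Z = −∠Y = -26.8°
I = V/|Z| = 3/134 = 22.4 mA

22.4 mA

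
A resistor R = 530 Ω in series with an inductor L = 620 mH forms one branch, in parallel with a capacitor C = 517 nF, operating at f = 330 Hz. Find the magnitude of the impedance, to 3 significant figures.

2040 Ω

ω = 2πf = 2073 rad/s
X_L = ωL = 1290 Ω
X_C = 1/(ωC) = 933 Ω
Branch 1 (R+jX_L): Z₁ = 530 + j1290 Ω, |Z₁| = 1390 Ω
Branch 2 (−jX_C): Z₂ = −j933 Ω
Parallel: Z = Z₁Z₂/(Z₁+Z₂), |Z| = 2040 Ω, ∠Z = -56.0°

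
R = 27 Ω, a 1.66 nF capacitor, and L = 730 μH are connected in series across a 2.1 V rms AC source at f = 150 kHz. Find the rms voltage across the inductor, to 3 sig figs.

25.9 V

ω = 2πf = 942500 rad/s
X_L = ωL = 688 Ω
X_C = 1/(ωC) = 639 Ω
Net reactance X = X_L − X_C = 48.8 Ω
Z = 27.0 + j48.8 Ω
|Z| = √(27.0² + 48.8²) = 55.8 Ω
I = V/|Z| = 37.6 mA
V_L = I·|Z_L| = 0.0376 × 688 = 25.9 V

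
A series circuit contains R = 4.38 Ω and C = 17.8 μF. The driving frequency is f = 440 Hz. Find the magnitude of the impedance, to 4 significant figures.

ω = 2πf = 2765 rad/s
X_C = 1/(ωC) = 20.32 Ω
Z = 4.380 − j20.32 Ω
|Z| = √(4.380² + 20.32²) = 20.79 Ω

20.79 Ω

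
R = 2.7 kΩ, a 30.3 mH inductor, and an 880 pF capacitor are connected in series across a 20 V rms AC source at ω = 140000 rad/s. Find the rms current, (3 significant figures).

4.23 mA

X_L = ωL = 4240 Ω
X_C = 1/(ωC) = 8120 Ω
Net reactance X = X_L − X_C = -3870 Ω
Z = 2700 − j3870 Ω
|Z| = √(2700² + 3870²) = 4720 Ω
I = V/|Z| = 20/4720 = 4.23 mA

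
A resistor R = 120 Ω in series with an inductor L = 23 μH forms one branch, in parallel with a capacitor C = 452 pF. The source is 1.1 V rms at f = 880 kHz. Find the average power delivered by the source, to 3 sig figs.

ω = 2πf = 5.529e+06 rad/s
X_L = ωL = 127 Ω
X_C = 1/(ωC) = 400 Ω
Branch 1 (R+jX_L): Z₁ = 120 + j127 Ω, |Z₁| = 175 Ω
Branch 2 (−jX_C): Z₂ = −j400 Ω
Parallel: Z = Z₁Z₂/(Z₁+Z₂), |Z| = 235 Ω, ∠Z = 22.9°
I = V/|Z| = 4.69 mA
P = VI cos φ = 1.1 × 0.00469 × cos(22.9°) = 4.75 mW

4.75 mW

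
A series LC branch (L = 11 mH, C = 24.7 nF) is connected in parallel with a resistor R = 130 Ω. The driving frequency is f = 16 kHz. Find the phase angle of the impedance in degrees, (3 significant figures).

10.5°

ω = 2πf = 100500 rad/s
X_L = ωL = 1110 Ω
X_C = 1/(ωC) = 403 Ω
Branch 1: Z₁ = R = 130 Ω
Branch 2 (series LC): Z₂ = j(X_L − X_C) = j703 Ω
Parallel: Z = Z₁Z₂/(Z₁+Z₂), |Z| = 128 Ω, ∠Z = 10.5°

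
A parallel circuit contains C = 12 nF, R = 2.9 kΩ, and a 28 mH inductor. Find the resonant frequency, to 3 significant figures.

8.68 kHz

ω₀ = 1/√(LC) = 1/√(0.028 × 1.2e-08) = 54550 rad/s
f₀ = ω₀/(2π) = 8.68 kHz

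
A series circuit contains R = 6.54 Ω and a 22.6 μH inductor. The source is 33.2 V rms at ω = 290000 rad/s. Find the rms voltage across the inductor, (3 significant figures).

X_L = ωL = 6.55 Ω
Z = 6.54 + j6.55 Ω
|Z| = √(6.54² + 6.55²) = 9.26 Ω
I = V/|Z| = 3.59 A
V_L = I·|Z_L| = 3.59 × 6.55 = 23.5 V

23.5 V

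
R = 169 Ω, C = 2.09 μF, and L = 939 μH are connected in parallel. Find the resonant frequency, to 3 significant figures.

3.59 kHz

ω₀ = 1/√(LC) = 1/√(0.000939 × 2.09e-06) = 22570 rad/s
f₀ = ω₀/(2π) = 3.59 kHz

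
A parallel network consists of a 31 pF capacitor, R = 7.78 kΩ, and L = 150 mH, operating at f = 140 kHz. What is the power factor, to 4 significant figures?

0.9885

ω = 2πf = 879600 rad/s
X_L = ωL = 131900 Ω
X_C = 1/(ωC) = 36670 Ω
Parallel: admittances add. Y = 1/R + 1/(jωL) + jωC
Y = (0.0001285 + j1.969e-05) S
|Y| = 0.0001300 S → |Z| = 1/|Y| = 7690 Ω, ∠Z = −∠Y = -8.709°
cos φ = cos(-8.709°) = 0.9885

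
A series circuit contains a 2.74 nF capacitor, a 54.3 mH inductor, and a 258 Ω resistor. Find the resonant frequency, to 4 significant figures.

ω₀ = 1/√(LC) = 1/√(0.0543 × 2.74e-09) = 81980 rad/s
f₀ = ω₀/(2π) = 13.05 kHz

13.05 kHz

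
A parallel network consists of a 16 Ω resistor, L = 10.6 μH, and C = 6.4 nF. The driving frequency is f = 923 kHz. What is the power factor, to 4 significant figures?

0.9486

ω = 2πf = 5.799e+06 rad/s
X_L = ωL = 61.47 Ω
X_C = 1/(ωC) = 26.94 Ω
Parallel: admittances add. Y = 1/R + 1/(jωL) + jωC
Y = (0.06250 + j0.02085) S
|Y| = 0.06589 S → |Z| = 1/|Y| = 15.18 Ω, ∠Z = −∠Y = -18.45°
cos φ = cos(-18.45°) = 0.9486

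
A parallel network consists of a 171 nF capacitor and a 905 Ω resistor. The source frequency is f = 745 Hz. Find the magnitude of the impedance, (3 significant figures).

ω = 2πf = 4681 rad/s
X_C = 1/(ωC) = 1250 Ω
Parallel: admittances add. Y = 1/R + jωC
Y = (0.00110 + j0.000800) S
|Y| = 0.00136 S → |Z| = 1/|Y| = 733 Ω, ∠Z = −∠Y = -35.9°

733 Ω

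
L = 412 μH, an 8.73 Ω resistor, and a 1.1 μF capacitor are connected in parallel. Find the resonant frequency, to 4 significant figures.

7.476 kHz

ω₀ = 1/√(LC) = 1/√(0.000412 × 1.1e-06) = 46970 rad/s
f₀ = ω₀/(2π) = 7.476 kHz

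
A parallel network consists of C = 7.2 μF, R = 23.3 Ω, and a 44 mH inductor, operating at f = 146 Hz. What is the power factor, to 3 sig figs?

0.921

ω = 2πf = 917.3 rad/s
X_L = ωL = 40.4 Ω
X_C = 1/(ωC) = 151 Ω
Parallel: admittances add. Y = 1/R + 1/(jωL) + jωC
Y = (0.0429 − j0.0182) S
|Y| = 0.0466 S → |Z| = 1/|Y| = 21.5 Ω, ∠Z = −∠Y = 22.9°
cos φ = cos(22.9°) = 0.921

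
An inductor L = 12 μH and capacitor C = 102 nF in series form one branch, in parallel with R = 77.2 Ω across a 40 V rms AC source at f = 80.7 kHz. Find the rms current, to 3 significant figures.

ω = 2πf = 507100 rad/s
X_L = ωL = 6.08 Ω
X_C = 1/(ωC) = 19.3 Ω
Branch 1: Z₁ = R = 77.2 Ω
Branch 2 (series LC): Z₂ = j(X_L − X_C) = −j13.3 Ω
Parallel: Z = Z₁Z₂/(Z₁+Z₂), |Z| = 13.1 Ω, ∠Z = -80.3°
I = V/|Z| = 40/13.1 = 3.06 A

3.06 A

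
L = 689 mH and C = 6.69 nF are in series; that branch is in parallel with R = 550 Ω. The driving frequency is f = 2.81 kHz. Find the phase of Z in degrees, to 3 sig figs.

ω = 2πf = 17660 rad/s
X_L = ωL = 12200 Ω
X_C = 1/(ωC) = 8470 Ω
Branch 1: Z₁ = R = 550 Ω
Branch 2 (series LC): Z₂ = j(X_L − X_C) = j3700 Ω
Parallel: Z = Z₁Z₂/(Z₁+Z₂), |Z| = 544 Ω, ∠Z = 8.46°

8.46°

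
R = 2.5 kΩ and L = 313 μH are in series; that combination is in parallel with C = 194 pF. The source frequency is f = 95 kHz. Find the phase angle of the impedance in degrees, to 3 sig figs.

ω = 2πf = 596900 rad/s
X_L = ωL = 187 Ω
X_C = 1/(ωC) = 8640 Ω
Branch 1 (R+jX_L): Z₁ = 2500 + j187 Ω, |Z₁| = 2510 Ω
Branch 2 (−jX_C): Z₂ = −j8640 Ω
Parallel: Z = Z₁Z₂/(Z₁+Z₂), |Z| = 2460 Ω, ∠Z = -12.2°

-12.2°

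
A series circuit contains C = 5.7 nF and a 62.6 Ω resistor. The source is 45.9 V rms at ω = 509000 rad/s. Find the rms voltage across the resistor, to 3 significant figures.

X_C = 1/(ωC) = 345 Ω
Z = 62.6 − j345 Ω
|Z| = √(62.6² + 345²) = 350 Ω
I = V/|Z| = 131 mA
V_R = I·|Z_R| = 0.131 × 62.6 = 8.20 V

8.20 V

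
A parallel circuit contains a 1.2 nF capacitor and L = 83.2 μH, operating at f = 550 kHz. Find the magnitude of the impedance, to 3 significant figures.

1500 Ω

ω = 2πf = 3.456e+06 rad/s
X_L = ωL = 288 Ω
X_C = 1/(ωC) = 241 Ω
Parallel: admittances add. Y = 1/(jωL) + jωC
Y = (0 + j0.000669) S
|Y| = 0.000669 S → |Z| = 1/|Y| = 1500 Ω, ∠Z = −∠Y = -90.0°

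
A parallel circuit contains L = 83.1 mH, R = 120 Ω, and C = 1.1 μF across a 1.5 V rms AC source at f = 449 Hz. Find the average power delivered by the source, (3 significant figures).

18.7 mW

ω = 2πf = 2821 rad/s
X_L = ωL = 234 Ω
X_C = 1/(ωC) = 322 Ω
Parallel: admittances add. Y = 1/R + 1/(jωL) + jωC
Y = (0.00833 − j0.00116) S
|Y| = 0.00841 S → |Z| = 1/|Y| = 119 Ω, ∠Z = −∠Y = 7.94°
I = V/|Z| = 12.6 mA
P = VI cos φ = 1.5 × 0.0126 × cos(7.94°) = 18.7 mW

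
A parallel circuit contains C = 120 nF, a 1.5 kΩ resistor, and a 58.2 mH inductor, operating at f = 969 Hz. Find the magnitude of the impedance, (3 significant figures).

ω = 2πf = 6088 rad/s
X_L = ωL = 354 Ω
X_C = 1/(ωC) = 1370 Ω
Parallel: admittances add. Y = 1/R + 1/(jωL) + jωC
Y = (0.000667 − j0.00209) S
|Y| = 0.00220 S → |Z| = 1/|Y| = 456 Ω, ∠Z = −∠Y = 72.3°

456 Ω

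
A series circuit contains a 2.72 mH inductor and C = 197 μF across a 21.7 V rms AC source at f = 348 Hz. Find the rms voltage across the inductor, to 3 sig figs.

ω = 2πf = 2187 rad/s
X_L = ωL = 5.95 Ω
X_C = 1/(ωC) = 2.32 Ω
Net reactance X = X_L − X_C = 3.63 Ω
Z = j3.63 Ω
|Z| = √(0² + 3.63²) = 3.63 Ω
I = V/|Z| = 5.98 A
V_L = I·|Z_L| = 5.98 × 5.95 = 35.6 V

35.6 V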